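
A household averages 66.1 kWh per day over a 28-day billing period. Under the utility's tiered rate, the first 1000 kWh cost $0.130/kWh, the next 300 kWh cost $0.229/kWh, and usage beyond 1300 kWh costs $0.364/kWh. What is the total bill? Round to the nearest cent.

$399.19

Usage = 66.1 kWh/day × 28 days = 1850.8 kWh
First 1000 kWh × $0.130 = $130.00
Next 300 kWh × $0.229 = $68.70
Remaining 550.8 kWh × $0.364 = $200.49
Total = $399.19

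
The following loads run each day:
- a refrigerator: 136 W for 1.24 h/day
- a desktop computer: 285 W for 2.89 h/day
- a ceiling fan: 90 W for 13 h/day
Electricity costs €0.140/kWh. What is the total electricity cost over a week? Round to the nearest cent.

€2.12

refrigerator: 136 W × 1.24 h × 7 d = 1,180 Wh = 1.18 kWh
desktop computer: 285 W × 2.89 h × 7 d = 5,766 Wh = 5.766 kWh
ceiling fan: 90 W × 13 h × 7 d = 8,190 Wh = 8.19 kWh
Total energy = 1.18 + 5.766 + 8.19 = 15.14 kWh
Cost = 15.14 kWh × €0.140 = €2.12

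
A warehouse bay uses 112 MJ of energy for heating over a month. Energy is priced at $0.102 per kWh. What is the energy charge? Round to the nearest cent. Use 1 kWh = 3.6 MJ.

$3.17

112 MJ × (0.27778 kWh/MJ) = 31.11 kWh
Cost = 31.11 kWh × $0.102/kWh = $3.17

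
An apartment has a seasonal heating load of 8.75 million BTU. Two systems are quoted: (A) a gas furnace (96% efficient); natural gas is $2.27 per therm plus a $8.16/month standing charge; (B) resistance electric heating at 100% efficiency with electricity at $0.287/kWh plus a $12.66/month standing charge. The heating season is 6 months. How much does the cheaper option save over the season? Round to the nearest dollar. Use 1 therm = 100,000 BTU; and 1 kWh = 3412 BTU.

Heat load = 8.75 × 10⁶ BTU = 8,750,000 BTU
Gas: input = 8,750,000 / 0.96 = 9,114,583 BTU = 91.15 therm → 91.15 × $2.27 = $206.90; + 6 × $8.16 standing = $255.86
Electric: 8,750,000 BTU / 3412 = 2,564 kWh → × $0.287 = $736.01; + 6 × $12.66 standing = $811.97
Difference = |$255.86 − $811.97| = $556.10 ≈ $556

$556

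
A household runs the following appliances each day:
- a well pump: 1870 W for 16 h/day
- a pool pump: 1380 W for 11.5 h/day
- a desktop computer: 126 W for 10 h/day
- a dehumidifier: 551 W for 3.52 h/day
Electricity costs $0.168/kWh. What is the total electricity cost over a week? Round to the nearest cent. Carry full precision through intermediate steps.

well pump: 1870 W × 16 h × 7 d = 209,440 Wh = 209.4 kWh
pool pump: 1380 W × 11.5 h × 7 d = 111,090 Wh = 111.1 kWh
desktop computer: 126 W × 10 h × 7 d = 8,820 Wh = 8.82 kWh
dehumidifier: 551 W × 3.52 h × 7 d = 13,577 Wh = 13.58 kWh
Total energy = 209.4 + 111.1 + 8.82 + 13.58 = 342.9 kWh
Cost = 342.9 kWh × $0.168 = $57.61

$57.61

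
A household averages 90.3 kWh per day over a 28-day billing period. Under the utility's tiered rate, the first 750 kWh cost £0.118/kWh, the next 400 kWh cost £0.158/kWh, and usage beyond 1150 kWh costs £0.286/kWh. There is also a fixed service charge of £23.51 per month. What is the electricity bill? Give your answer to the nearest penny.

£569.43

Usage = 90.3 kWh/day × 28 days = 2528.4 kWh
First 750 kWh × £0.118 = £88.50
Next 400 kWh × £0.158 = £63.20
Remaining 1378.4 kWh × £0.286 = £394.22
Energy charge = £545.92; + service £23.51 = £569.43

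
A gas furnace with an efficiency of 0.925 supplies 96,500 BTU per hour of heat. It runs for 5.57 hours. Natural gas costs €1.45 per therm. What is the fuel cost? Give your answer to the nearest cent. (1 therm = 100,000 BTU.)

€8.43

Heat delivered = 96,500 BTU/h × 5.57 h = 537,505 BTU
Gas input = 537,505 / 0.925 = 581,086 BTU
= 581,086 / 100,000 = 5.811 therm
Cost = 5.811 × €1.45/therm = €8.43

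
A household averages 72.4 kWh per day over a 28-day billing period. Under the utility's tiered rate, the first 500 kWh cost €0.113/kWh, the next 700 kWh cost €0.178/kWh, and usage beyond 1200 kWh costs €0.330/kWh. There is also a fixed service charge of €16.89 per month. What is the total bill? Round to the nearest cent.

Usage = 72.4 kWh/day × 28 days = 2027.2 kWh
First 500 kWh × €0.113 = €56.50
Next 700 kWh × €0.178 = €124.60
Remaining 827.2 kWh × €0.330 = €272.98
Energy charge = €454.08; + service €16.89 = €470.97

€470.97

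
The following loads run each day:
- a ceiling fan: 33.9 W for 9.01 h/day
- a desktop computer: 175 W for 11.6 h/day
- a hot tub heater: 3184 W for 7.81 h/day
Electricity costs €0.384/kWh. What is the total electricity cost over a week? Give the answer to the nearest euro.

ceiling fan: 33.9 W × 9.01 h × 7 d = 2,138 Wh = 2.138 kWh
desktop computer: 175 W × 11.6 h × 7 d = 14,210 Wh = 14.21 kWh
hot tub heater: 3184 W × 7.81 h × 7 d = 174,069 Wh = 174.1 kWh
Total energy = 2.138 + 14.21 + 174.1 = 190.4 kWh
Cost = 190.4 kWh × €0.384 = €73.12 ≈ €73

€73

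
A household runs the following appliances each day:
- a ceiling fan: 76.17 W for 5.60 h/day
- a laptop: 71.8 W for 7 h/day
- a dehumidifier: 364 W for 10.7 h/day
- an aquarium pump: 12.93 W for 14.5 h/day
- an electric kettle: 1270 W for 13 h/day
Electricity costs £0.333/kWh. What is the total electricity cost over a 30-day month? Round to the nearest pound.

ceiling fan: 76.17 W × 5.60 h × 30 d = 12,797 Wh = 12.8 kWh
laptop: 71.8 W × 7 h × 30 d = 15,078 Wh = 15.08 kWh
dehumidifier: 364 W × 10.7 h × 30 d = 116,844 Wh = 116.8 kWh
aquarium pump: 12.93 W × 14.5 h × 30 d = 5,625 Wh = 5.625 kWh
electric kettle: 1270 W × 13 h × 30 d = 495,300 Wh = 495.3 kWh
Total energy = 12.8 + 15.08 + 116.8 + 5.625 + 495.3 = 645.6 kWh
Cost = 645.6 kWh × £0.333 = £215.00

£215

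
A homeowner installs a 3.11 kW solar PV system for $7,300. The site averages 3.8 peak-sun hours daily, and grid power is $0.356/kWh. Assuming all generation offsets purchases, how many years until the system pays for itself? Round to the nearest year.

5 years

Daily generation = 3.11 kW × 3.8 h = 11.82 kWh
Annual generation = 11.82 × 365 = 4313.6 kWh
Annual savings = 4313.6 × $0.356 = $1,535.63
Payback = $7,300 / $1,535.63 = 4.75 years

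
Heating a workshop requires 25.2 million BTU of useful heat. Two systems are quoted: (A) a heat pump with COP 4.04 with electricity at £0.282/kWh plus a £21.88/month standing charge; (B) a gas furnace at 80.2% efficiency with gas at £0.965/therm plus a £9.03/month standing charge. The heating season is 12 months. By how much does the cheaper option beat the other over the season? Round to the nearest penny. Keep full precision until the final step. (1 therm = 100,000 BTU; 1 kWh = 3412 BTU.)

Heat load = 25.2 × 10⁶ BTU = 25,200,000 BTU
Gas: input = 25,200,000 / 0.802 = 31,421,446 BTU = 314.2 therm → 314.2 × £0.965 = £303.22; + 12 × £9.03 standing = £411.58
Heat pump: 25,200,000 BTU / 3412 = 7,386 kWh heat; / 4.04 = 1,828 kWh in → × £0.282 = £515.54; + 12 × £21.88 standing = £778.10
Difference = |£411.58 − £778.10| = £366.52

£366.52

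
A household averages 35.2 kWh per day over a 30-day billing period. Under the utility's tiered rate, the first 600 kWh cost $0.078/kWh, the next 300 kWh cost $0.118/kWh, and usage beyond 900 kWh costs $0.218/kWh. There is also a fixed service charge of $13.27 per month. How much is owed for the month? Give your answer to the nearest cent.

Usage = 35.2 kWh/day × 30 days = 1056 kWh
First 600 kWh × $0.078 = $46.80
Next 300 kWh × $0.118 = $35.40
Remaining 156 kWh × $0.218 = $34.01
Energy charge = $116.21; + service $13.27 = $129.48

$129.48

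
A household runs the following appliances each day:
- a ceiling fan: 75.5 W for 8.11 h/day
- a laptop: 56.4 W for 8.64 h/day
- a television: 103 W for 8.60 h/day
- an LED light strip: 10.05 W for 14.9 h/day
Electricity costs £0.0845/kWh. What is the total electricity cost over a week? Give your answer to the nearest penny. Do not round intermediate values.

ceiling fan: 75.5 W × 8.11 h × 7 d = 4,286 Wh = 4.286 kWh
laptop: 56.4 W × 8.64 h × 7 d = 3,411 Wh = 3.411 kWh
television: 103 W × 8.60 h × 7 d = 6,201 Wh = 6.201 kWh
LED light strip: 10.05 W × 14.9 h × 7 d = 1,048 Wh = 1.048 kWh
Total energy = 4.286 + 3.411 + 6.201 + 1.048 = 14.95 kWh
Cost = 14.95 kWh × £0.0845 = £1.26

£1.26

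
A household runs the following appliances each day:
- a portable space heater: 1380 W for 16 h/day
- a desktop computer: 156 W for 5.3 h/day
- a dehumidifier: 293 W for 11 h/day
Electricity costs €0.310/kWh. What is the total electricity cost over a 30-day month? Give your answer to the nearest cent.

portable space heater: 1380 W × 16 h × 30 d = 662,400 Wh = 662.4 kWh
desktop computer: 156 W × 5.3 h × 30 d = 24,804 Wh = 24.8 kWh
dehumidifier: 293 W × 11 h × 30 d = 96,690 Wh = 96.69 kWh
Total energy = 662.4 + 24.8 + 96.69 = 783.9 kWh
Cost = 783.9 kWh × €0.310 = €243.01

€243.01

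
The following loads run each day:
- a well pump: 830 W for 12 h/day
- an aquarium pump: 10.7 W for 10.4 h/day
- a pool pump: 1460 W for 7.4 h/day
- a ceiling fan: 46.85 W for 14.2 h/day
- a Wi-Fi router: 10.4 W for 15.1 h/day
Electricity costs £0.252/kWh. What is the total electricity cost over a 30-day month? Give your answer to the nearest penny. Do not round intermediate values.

£164.03

well pump: 830 W × 12 h × 30 d = 298,800 Wh = 298.8 kWh
aquarium pump: 10.7 W × 10.4 h × 30 d = 3,338 Wh = 3.338 kWh
pool pump: 1460 W × 7.4 h × 30 d = 324,120 Wh = 324.1 kWh
ceiling fan: 46.85 W × 14.2 h × 30 d = 19,958 Wh = 19.96 kWh
Wi-Fi router: 10.4 W × 15.1 h × 30 d = 4,711 Wh = 4.711 kWh
Total energy = 298.8 + 3.338 + 324.1 + 19.96 + 4.711 = 650.9 kWh
Cost = 650.9 kWh × £0.252 = £164.03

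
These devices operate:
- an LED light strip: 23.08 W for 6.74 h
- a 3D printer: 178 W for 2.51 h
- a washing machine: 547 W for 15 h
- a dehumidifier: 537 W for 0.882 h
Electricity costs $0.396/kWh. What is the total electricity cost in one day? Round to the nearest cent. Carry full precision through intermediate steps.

LED light strip: 23.08 W × 6.74 h = 156 Wh = 0.1556 kWh
3D printer: 178 W × 2.51 h = 447 Wh = 0.4468 kWh
washing machine: 547 W × 15 h = 8,205 Wh = 8.205 kWh
dehumidifier: 537 W × 0.882 h = 474 Wh = 0.4736 kWh
Total energy = 0.1556 + 0.4468 + 8.205 + 0.4736 = 9.281 kWh
Cost = 9.281 kWh × $0.396 = $3.68

$3.68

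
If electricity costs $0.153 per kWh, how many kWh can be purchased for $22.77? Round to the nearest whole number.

149 kWh

$22.77 / $0.153 per kWh = 148.8 kWh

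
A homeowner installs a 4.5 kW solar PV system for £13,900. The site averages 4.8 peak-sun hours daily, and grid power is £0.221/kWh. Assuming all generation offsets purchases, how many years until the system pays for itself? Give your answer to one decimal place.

Daily generation = 4.5 kW × 4.8 h = 21.6 kWh
Annual generation = 21.6 × 365 = 7884 kWh
Annual savings = 7884 × £0.221 = £1,742.36
Payback = £13,900 / £1,742.36 = 7.98 years

8.0 years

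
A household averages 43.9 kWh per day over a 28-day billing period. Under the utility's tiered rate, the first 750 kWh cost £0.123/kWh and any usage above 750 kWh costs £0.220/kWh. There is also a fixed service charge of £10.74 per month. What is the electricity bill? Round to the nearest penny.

£208.41

Usage = 43.9 kWh/day × 28 days = 1229.2 kWh
First 750 kWh × £0.123 = £92.25
Remaining 479.2 kWh × £0.220 = £105.42
Energy charge = £197.67; + service £10.74 = £208.41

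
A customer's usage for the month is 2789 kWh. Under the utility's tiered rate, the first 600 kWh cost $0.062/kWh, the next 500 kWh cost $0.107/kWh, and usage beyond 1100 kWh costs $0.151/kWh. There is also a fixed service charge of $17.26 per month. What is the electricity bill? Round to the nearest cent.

$363.00

First 600 kWh × $0.062 = $37.20
Next 500 kWh × $0.107 = $53.50
Remaining 1689 kWh × $0.151 = $255.04
Energy charge = $345.74; + service $17.26 = $363.00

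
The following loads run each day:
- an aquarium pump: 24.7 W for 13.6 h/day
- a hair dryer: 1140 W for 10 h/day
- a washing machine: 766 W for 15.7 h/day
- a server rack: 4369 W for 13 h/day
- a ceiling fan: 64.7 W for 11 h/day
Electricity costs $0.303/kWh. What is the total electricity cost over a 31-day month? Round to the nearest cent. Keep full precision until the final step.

$763.38

aquarium pump: 24.7 W × 13.6 h × 31 d = 10,414 Wh = 10.41 kWh
hair dryer: 1140 W × 10 h × 31 d = 353,400 Wh = 353.4 kWh
washing machine: 766 W × 15.7 h × 31 d = 372,812 Wh = 372.8 kWh
server rack: 4369 W × 13 h × 31 d = 1,760,707 Wh = 1,761 kWh
ceiling fan: 64.7 W × 11 h × 31 d = 22,063 Wh = 22.06 kWh
Total energy = 10.41 + 353.4 + 372.8 + 1,761 + 22.06 = 2,519 kWh
Cost = 2,519 kWh × $0.303 = $763.38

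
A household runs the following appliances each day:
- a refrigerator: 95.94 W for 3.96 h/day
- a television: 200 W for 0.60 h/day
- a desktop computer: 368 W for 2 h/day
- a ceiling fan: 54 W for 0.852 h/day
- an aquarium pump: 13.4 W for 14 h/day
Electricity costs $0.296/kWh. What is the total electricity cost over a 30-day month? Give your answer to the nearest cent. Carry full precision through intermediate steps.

$13.05

refrigerator: 95.94 W × 3.96 h × 30 d = 11,398 Wh = 11.4 kWh
television: 200 W × 0.60 h × 30 d = 3,600 Wh = 3.6 kWh
desktop computer: 368 W × 2 h × 30 d = 22,080 Wh = 22.08 kWh
ceiling fan: 54 W × 0.852 h × 30 d = 1,380 Wh = 1.38 kWh
aquarium pump: 13.4 W × 14 h × 30 d = 5,628 Wh = 5.628 kWh
Total energy = 11.4 + 3.6 + 22.08 + 1.38 + 5.628 = 44.09 kWh
Cost = 44.09 kWh × $0.296 = $13.05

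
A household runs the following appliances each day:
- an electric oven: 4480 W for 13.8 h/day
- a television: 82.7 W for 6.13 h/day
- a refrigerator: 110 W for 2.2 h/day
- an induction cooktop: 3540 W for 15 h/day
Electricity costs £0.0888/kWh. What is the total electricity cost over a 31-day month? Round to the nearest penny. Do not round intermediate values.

electric oven: 4480 W × 13.8 h × 31 d = 1,916,544 Wh = 1,917 kWh
television: 82.7 W × 6.13 h × 31 d = 15,715 Wh = 15.72 kWh
refrigerator: 110 W × 2.2 h × 31 d = 7,502 Wh = 7.502 kWh
induction cooktop: 3540 W × 15 h × 31 d = 1,646,100 Wh = 1,646 kWh
Total energy = 1,917 + 15.72 + 7.502 + 1,646 = 3,586 kWh
Cost = 3,586 kWh × £0.0888 = £318.42

£318.42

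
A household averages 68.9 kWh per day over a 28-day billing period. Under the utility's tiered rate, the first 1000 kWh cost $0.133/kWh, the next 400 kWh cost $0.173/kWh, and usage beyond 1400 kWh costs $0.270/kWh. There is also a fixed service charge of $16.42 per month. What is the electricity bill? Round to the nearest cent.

Usage = 68.9 kWh/day × 28 days = 1929.2 kWh
First 1000 kWh × $0.133 = $133.00
Next 400 kWh × $0.173 = $69.20
Remaining 529.2 kWh × $0.270 = $142.88
Energy charge = $345.08; + service $16.42 = $361.50

$361.50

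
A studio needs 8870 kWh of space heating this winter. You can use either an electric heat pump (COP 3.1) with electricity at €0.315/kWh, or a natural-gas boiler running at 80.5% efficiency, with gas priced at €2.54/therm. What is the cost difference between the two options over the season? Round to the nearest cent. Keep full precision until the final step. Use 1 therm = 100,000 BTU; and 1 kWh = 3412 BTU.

Heat load = 8870 kWh × 3412 = 30,264,440 BTU
Gas: input = 30,264,440 / 0.805 = 37,595,578 BTU = 376 therm → 376 × €2.54 = €954.93
Heat pump: 30,264,440 BTU / 3412 = 8,870 kWh heat; / 3.1 = 2,861 kWh in → × €0.315 = €901.31
Difference = |€954.93 − €901.31| = €53.62

€53.62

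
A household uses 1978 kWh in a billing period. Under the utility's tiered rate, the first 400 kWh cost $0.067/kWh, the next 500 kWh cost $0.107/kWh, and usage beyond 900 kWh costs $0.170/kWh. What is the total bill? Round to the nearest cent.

$263.56

First 400 kWh × $0.067 = $26.80
Next 500 kWh × $0.107 = $53.50
Remaining 1078 kWh × $0.170 = $183.26
Total = $263.56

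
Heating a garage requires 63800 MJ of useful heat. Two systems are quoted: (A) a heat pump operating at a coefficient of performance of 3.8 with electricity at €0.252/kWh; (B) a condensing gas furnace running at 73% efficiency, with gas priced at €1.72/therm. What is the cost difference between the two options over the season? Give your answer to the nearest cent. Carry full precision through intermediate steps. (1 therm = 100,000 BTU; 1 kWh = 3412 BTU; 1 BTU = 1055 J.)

€249.49

Heat load = 63800 MJ = 63,800,000,000 J / 1055 = 60,473,934 BTU
Gas: input = 60,473,934 / 0.73 = 82,841,005 BTU = 828.4 therm → 828.4 × €1.72 = €1,424.87
Heat pump: 60,473,934 BTU / 3412 = 17,720 kWh heat; / 3.8 = 4,664 kWh in → × €0.252 = €1,175.37
Difference = |€1,424.87 − €1,175.37| = €249.49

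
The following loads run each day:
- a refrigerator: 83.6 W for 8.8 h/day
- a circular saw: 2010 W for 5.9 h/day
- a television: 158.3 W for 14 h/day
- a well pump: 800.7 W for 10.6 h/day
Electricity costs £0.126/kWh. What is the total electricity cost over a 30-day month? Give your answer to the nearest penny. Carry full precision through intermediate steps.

£88.07

refrigerator: 83.6 W × 8.8 h × 30 d = 22,070 Wh = 22.07 kWh
circular saw: 2010 W × 5.9 h × 30 d = 355,770 Wh = 355.8 kWh
television: 158.3 W × 14 h × 30 d = 66,486 Wh = 66.49 kWh
well pump: 800.7 W × 10.6 h × 30 d = 254,623 Wh = 254.6 kWh
Total energy = 22.07 + 355.8 + 66.49 + 254.6 = 698.9 kWh
Cost = 698.9 kWh × £0.126 = £88.07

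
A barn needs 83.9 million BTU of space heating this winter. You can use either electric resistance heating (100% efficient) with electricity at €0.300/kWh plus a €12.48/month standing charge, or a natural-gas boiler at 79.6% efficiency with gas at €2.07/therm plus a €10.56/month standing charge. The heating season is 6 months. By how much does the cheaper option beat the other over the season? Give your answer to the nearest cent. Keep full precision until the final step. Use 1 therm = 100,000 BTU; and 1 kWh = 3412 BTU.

Heat load = 83.9 × 10⁶ BTU = 83,900,000 BTU
Gas: input = 83,900,000 / 0.796 = 105,402,010 BTU = 1,054 therm → 1,054 × €2.07 = €2,181.82; + 6 × €10.56 standing = €2,245.18
Electric: 83,900,000 BTU / 3412 = 24,590 kWh → × €0.300 = €7,376.91; + 6 × €12.48 standing = €7,451.79
Difference = |€2,245.18 − €7,451.79| = €5,206.60

€5206.60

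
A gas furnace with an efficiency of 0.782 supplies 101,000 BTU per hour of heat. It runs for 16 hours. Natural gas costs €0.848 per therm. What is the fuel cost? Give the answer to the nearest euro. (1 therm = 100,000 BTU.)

Heat delivered = 101,000 BTU/h × 16 h = 1,616,000 BTU
Gas input = 1,616,000 / 0.782 = 2,066,496 BTU
= 2,066,496 / 100,000 = 20.66 therm
Cost = 20.66 × €0.848/therm = €17.52 ≈ €18

€18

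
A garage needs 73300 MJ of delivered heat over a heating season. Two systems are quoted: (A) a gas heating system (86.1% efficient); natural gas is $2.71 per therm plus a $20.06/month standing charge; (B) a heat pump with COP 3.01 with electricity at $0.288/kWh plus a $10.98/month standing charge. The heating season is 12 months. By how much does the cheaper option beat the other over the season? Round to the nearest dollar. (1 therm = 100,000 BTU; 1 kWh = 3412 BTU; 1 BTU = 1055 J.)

Heat load = 73300 MJ = 73,300,000,000 J / 1055 = 69,478,673 BTU
Gas: input = 69,478,673 / 0.861 = 80,695,323 BTU = 807 therm → 807 × $2.71 = $2,186.84; + 12 × $20.06 standing = $2,427.56
Heat pump: 69,478,673 BTU / 3412 = 20,360 kWh heat; / 3.01 = 6,765 kWh in → × $0.288 = $1,948.36; + 12 × $10.98 standing = $2,080.12
Difference = |$2,427.56 − $2,080.12| = $347.45 ≈ $347

$347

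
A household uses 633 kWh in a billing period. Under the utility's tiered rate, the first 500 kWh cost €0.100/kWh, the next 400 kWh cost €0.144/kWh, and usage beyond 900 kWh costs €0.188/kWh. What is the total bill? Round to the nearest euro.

First 500 kWh × €0.100 = €50.00
Next 133 kWh × €0.144 = €19.15
Remaining tier: 0 kWh (not reached)
Total = €69.15 ≈ €69

€69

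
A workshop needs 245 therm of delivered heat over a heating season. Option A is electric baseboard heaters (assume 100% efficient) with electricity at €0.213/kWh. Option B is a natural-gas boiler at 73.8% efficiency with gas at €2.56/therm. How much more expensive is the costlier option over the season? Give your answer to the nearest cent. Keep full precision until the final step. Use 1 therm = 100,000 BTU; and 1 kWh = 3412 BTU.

Heat load = 245 therm × 100,000 = 24,500,000 BTU
Gas: input = 24,500,000 / 0.738 = 33,197,832 BTU = 332 therm → 332 × €2.56 = €849.86
Electric: 24,500,000 BTU / 3412 = 7,181 kWh → × €0.213 = €1,529.45
Difference = |€849.86 − €1,529.45| = €679.59

€679.59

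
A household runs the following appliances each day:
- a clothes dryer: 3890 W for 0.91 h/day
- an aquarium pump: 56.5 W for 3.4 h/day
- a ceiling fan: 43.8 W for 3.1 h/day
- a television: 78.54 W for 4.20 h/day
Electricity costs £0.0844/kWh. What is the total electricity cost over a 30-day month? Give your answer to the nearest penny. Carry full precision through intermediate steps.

£10.63

clothes dryer: 3890 W × 0.91 h × 30 d = 106,197 Wh = 106.2 kWh
aquarium pump: 56.5 W × 3.4 h × 30 d = 5,763 Wh = 5.763 kWh
ceiling fan: 43.8 W × 3.1 h × 30 d = 4,073 Wh = 4.073 kWh
television: 78.54 W × 4.20 h × 30 d = 9,896 Wh = 9.896 kWh
Total energy = 106.2 + 5.763 + 4.073 + 9.896 = 125.9 kWh
Cost = 125.9 kWh × £0.0844 = £10.63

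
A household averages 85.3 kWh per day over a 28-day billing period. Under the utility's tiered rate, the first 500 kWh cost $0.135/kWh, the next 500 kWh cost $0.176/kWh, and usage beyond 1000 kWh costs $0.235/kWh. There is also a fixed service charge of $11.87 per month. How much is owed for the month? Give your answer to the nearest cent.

Usage = 85.3 kWh/day × 28 days = 2388.4 kWh
First 500 kWh × $0.135 = $67.50
Next 500 kWh × $0.176 = $88.00
Remaining 1388.4 kWh × $0.235 = $326.27
Energy charge = $481.77; + service $11.87 = $493.64

$493.64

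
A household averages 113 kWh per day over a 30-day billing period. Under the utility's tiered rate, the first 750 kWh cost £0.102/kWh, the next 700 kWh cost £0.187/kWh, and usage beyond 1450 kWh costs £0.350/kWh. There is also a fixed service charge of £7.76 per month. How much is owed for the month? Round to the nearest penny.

£894.16

Usage = 113 kWh/day × 30 days = 3390 kWh
First 750 kWh × £0.102 = £76.50
Next 700 kWh × £0.187 = £130.90
Remaining 1940 kWh × £0.350 = £679.00
Energy charge = £886.40; + service £7.76 = £894.16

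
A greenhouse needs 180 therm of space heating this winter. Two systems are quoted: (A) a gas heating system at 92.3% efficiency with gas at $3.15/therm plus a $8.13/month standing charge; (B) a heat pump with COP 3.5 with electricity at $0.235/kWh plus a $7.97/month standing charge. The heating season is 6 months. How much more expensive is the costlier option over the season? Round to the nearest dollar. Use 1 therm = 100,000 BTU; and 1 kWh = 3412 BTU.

Heat load = 180 therm × 100,000 = 18,000,000 BTU
Gas: input = 18,000,000 / 0.923 = 19,501,625 BTU = 195 therm → 195 × $3.15 = $614.30; + 6 × $8.13 standing = $663.08
Heat pump: 18,000,000 BTU / 3412 = 5,275 kWh heat; / 3.5 = 1,507 kWh in → × $0.235 = $354.21; + 6 × $7.97 standing = $402.03
Difference = |$663.08 − $402.03| = $261.05 ≈ $261

$261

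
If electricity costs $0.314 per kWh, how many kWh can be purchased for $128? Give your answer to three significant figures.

408 kWh

$128 / $0.314 per kWh = 407.6 kWh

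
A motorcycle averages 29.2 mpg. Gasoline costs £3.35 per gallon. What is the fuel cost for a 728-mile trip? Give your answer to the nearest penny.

Fuel = 728 mi / 29.2 mpg = 24.93 gal
Cost = 24.93 gal × £3.35/gal = £83.52

£83.52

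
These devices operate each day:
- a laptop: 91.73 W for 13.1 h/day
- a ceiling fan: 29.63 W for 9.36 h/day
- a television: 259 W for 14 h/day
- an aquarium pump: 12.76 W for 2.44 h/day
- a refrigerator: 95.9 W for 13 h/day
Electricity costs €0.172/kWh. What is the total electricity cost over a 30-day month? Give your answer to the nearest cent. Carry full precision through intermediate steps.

€32.94

laptop: 91.73 W × 13.1 h × 30 d = 36,050 Wh = 36.05 kWh
ceiling fan: 29.63 W × 9.36 h × 30 d = 8,320 Wh = 8.32 kWh
television: 259 W × 14 h × 30 d = 108,780 Wh = 108.8 kWh
aquarium pump: 12.76 W × 2.44 h × 30 d = 934 Wh = 0.934 kWh
refrigerator: 95.9 W × 13 h × 30 d = 37,401 Wh = 37.4 kWh
Total energy = 36.05 + 8.32 + 108.8 + 0.934 + 37.4 = 191.5 kWh
Cost = 191.5 kWh × €0.172 = €32.94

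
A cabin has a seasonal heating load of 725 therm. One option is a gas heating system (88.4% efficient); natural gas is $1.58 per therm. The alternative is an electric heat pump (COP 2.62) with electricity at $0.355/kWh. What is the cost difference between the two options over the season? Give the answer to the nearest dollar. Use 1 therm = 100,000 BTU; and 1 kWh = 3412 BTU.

$1583

Heat load = 725 therm × 100,000 = 72,500,000 BTU
Gas: input = 72,500,000 / 0.884 = 82,013,575 BTU = 820.1 therm → 820.1 × $1.58 = $1,295.81
Heat pump: 72,500,000 BTU / 3412 = 21,250 kWh heat; / 2.62 = 8,110 kWh in → × $0.355 = $2,879.10
Difference = |$1,295.81 − $2,879.10| = $1,583.28 ≈ $1583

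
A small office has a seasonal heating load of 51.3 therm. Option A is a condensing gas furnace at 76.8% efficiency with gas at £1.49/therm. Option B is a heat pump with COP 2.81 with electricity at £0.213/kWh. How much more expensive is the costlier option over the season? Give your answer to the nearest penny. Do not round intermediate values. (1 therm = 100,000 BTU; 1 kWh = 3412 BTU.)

Heat load = 51.3 therm × 100,000 = 5,130,000 BTU
Gas: input = 5,130,000 / 0.768 = 6,679,688 BTU = 66.8 therm → 66.8 × £1.49 = £99.53
Heat pump: 5,130,000 BTU / 3412 = 1,504 kWh heat; / 2.81 = 535.1 kWh in → × £0.213 = £113.97
Difference = |£99.53 − £113.97| = £14.44

£14.44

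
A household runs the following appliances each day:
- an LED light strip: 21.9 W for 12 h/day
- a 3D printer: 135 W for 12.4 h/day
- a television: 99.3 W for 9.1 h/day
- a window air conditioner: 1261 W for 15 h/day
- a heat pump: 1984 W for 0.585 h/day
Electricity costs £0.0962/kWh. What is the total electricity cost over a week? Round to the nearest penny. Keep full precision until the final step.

LED light strip: 21.9 W × 12 h × 7 d = 1,840 Wh = 1.84 kWh
3D printer: 135 W × 12.4 h × 7 d = 11,718 Wh = 11.72 kWh
television: 99.3 W × 9.1 h × 7 d = 6,325 Wh = 6.325 kWh
window air conditioner: 1261 W × 15 h × 7 d = 132,405 Wh = 132.4 kWh
heat pump: 1984 W × 0.585 h × 7 d = 8,124 Wh = 8.124 kWh
Total energy = 1.84 + 11.72 + 6.325 + 132.4 + 8.124 = 160.4 kWh
Cost = 160.4 kWh × £0.0962 = £15.43

£15.43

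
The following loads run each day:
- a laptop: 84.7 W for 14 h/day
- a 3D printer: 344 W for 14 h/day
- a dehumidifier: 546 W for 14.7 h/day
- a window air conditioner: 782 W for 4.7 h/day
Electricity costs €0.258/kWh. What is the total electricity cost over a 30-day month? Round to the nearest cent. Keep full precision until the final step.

laptop: 84.7 W × 14 h × 30 d = 35,574 Wh = 35.57 kWh
3D printer: 344 W × 14 h × 30 d = 144,480 Wh = 144.5 kWh
dehumidifier: 546 W × 14.7 h × 30 d = 240,786 Wh = 240.8 kWh
window air conditioner: 782 W × 4.7 h × 30 d = 110,262 Wh = 110.3 kWh
Total energy = 35.57 + 144.5 + 240.8 + 110.3 = 531.1 kWh
Cost = 531.1 kWh × €0.258 = €137.02

€137.02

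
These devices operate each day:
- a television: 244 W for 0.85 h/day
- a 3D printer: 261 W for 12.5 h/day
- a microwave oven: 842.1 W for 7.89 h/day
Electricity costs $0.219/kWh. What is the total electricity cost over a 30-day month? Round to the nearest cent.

television: 244 W × 0.85 h × 30 d = 6,222 Wh = 6.222 kWh
3D printer: 261 W × 12.5 h × 30 d = 97,875 Wh = 97.88 kWh
microwave oven: 842.1 W × 7.89 h × 30 d = 199,325 Wh = 199.3 kWh
Total energy = 6.222 + 97.88 + 199.3 = 303.4 kWh
Cost = 303.4 kWh × $0.219 = $66.45

$66.45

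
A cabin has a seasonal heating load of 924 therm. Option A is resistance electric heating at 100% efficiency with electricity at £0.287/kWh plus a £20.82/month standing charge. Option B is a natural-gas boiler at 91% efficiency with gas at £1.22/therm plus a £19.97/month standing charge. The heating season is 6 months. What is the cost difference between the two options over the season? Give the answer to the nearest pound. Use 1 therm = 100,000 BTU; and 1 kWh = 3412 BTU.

Heat load = 924 therm × 100,000 = 92,400,000 BTU
Gas: input = 92,400,000 / 0.91 = 101,538,462 BTU = 1,015 therm → 1,015 × £1.22 = £1,238.77; + 6 × £19.97 standing = £1,358.59
Electric: 92,400,000 BTU / 3412 = 27,080 kWh → × £0.287 = £7,772.22; + 6 × £20.82 standing = £7,897.14
Difference = |£1,358.59 − £7,897.14| = £6,538.55 ≈ £6539

£6539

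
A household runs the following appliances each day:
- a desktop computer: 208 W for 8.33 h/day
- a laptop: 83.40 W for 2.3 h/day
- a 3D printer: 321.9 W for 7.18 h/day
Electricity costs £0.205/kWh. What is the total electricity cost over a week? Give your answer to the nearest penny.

desktop computer: 208 W × 8.33 h × 7 d = 12,128 Wh = 12.13 kWh
laptop: 83.40 W × 2.3 h × 7 d = 1,343 Wh = 1.343 kWh
3D printer: 321.9 W × 7.18 h × 7 d = 16,179 Wh = 16.18 kWh
Total energy = 12.13 + 1.343 + 16.18 = 29.65 kWh
Cost = 29.65 kWh × £0.205 = £6.08

£6.08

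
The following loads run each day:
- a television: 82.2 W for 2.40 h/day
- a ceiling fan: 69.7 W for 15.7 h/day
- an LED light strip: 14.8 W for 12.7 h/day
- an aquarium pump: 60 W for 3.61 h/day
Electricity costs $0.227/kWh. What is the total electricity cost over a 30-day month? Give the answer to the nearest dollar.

television: 82.2 W × 2.40 h × 30 d = 5,918 Wh = 5.918 kWh
ceiling fan: 69.7 W × 15.7 h × 30 d = 32,829 Wh = 32.83 kWh
LED light strip: 14.8 W × 12.7 h × 30 d = 5,639 Wh = 5.639 kWh
aquarium pump: 60 W × 3.61 h × 30 d = 6,498 Wh = 6.498 kWh
Total energy = 5.918 + 32.83 + 5.639 + 6.498 = 50.88 kWh
Cost = 50.88 kWh × $0.227 = $11.55 ≈ $12

$12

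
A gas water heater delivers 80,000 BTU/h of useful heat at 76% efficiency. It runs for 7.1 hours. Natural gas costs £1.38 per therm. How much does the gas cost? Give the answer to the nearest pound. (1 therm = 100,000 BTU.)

Heat delivered = 80,000 BTU/h × 7.1 h = 568,000 BTU
Gas input = 568,000 / 0.76 = 747,368 BTU
= 747,368 / 100,000 = 7.474 therm
Cost = 7.474 × £1.38/therm = £10.31 ≈ £10

£10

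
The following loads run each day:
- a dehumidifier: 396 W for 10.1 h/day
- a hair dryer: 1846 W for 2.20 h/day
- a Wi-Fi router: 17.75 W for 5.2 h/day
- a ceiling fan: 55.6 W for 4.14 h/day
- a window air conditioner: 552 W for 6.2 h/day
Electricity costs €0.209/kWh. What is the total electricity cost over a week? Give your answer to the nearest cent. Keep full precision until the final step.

dehumidifier: 396 W × 10.1 h × 7 d = 27,997 Wh = 28 kWh
hair dryer: 1846 W × 2.20 h × 7 d = 28,428 Wh = 28.43 kWh
Wi-Fi router: 17.75 W × 5.2 h × 7 d = 646 Wh = 0.6461 kWh
ceiling fan: 55.6 W × 4.14 h × 7 d = 1,611 Wh = 1.611 kWh
window air conditioner: 552 W × 6.2 h × 7 d = 23,957 Wh = 23.96 kWh
Total energy = 28 + 28.43 + 0.6461 + 1.611 + 23.96 = 82.64 kWh
Cost = 82.64 kWh × €0.209 = €17.27

€17.27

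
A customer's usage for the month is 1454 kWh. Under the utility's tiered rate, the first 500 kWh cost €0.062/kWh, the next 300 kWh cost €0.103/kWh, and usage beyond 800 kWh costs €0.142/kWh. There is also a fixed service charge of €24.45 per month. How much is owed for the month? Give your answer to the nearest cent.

€179.22

First 500 kWh × €0.062 = €31.00
Next 300 kWh × €0.103 = €30.90
Remaining 654 kWh × €0.142 = €92.87
Energy charge = €154.77; + service €24.45 = €179.22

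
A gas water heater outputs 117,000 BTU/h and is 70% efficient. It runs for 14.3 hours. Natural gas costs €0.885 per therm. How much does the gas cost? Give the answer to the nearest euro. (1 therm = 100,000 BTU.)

Heat delivered = 117,000 BTU/h × 14.3 h = 1,673,100 BTU
Gas input = 1,673,100 / 0.70 = 2,390,143 BTU
= 2,390,143 / 100,000 = 23.9 therm
Cost = 23.9 × €0.885/therm = €21.15 ≈ €21

€21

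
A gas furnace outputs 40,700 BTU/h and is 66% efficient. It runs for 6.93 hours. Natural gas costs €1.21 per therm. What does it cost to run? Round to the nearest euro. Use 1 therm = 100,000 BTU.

€5

Heat delivered = 40,700 BTU/h × 6.93 h = 282,051 BTU
Gas input = 282,051 / 0.66 = 427,350 BTU
= 427,350 / 100,000 = 4.274 therm
Cost = 4.274 × €1.21/therm = €5.17 ≈ €5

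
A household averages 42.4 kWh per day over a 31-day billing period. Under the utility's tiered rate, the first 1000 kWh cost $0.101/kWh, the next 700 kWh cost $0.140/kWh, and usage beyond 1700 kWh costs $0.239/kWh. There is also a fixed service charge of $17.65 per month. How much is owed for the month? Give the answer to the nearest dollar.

$163

Usage = 42.4 kWh/day × 31 days = 1314.4 kWh
First 1000 kWh × $0.101 = $101.00
Next 314.4 kWh × $0.140 = $44.02
Remaining tier: 0 kWh (not reached)
Energy charge = $145.02; + service $17.65 = $162.67 ≈ $163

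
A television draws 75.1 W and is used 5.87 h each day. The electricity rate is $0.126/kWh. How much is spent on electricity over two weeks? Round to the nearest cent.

Energy = 75.1 W × 5.87 h/day × 14 days = 6,172 Wh = 6.172 kWh
Cost = 6.172 kWh × $0.126/kWh = $0.78

$0.78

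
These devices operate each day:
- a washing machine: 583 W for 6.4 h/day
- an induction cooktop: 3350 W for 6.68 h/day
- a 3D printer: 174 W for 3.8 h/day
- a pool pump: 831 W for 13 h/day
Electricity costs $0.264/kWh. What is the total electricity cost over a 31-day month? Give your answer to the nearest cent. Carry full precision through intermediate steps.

washing machine: 583 W × 6.4 h × 31 d = 115,667 Wh = 115.7 kWh
induction cooktop: 3350 W × 6.68 h × 31 d = 693,718 Wh = 693.7 kWh
3D printer: 174 W × 3.8 h × 31 d = 20,497 Wh = 20.5 kWh
pool pump: 831 W × 13 h × 31 d = 334,893 Wh = 334.9 kWh
Total energy = 115.7 + 693.7 + 20.5 + 334.9 = 1,165 kWh
Cost = 1,165 kWh × $0.264 = $307.50

$307.50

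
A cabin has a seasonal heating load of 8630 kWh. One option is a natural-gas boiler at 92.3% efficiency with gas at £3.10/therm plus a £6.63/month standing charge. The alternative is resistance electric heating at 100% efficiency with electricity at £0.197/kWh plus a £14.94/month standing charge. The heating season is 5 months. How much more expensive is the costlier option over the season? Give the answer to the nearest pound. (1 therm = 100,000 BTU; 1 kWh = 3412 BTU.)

£753

Heat load = 8630 kWh × 3412 = 29,445,560 BTU
Gas: input = 29,445,560 / 0.923 = 31,902,015 BTU = 319 therm → 319 × £3.10 = £988.96; + 5 × £6.63 standing = £1,022.11
Electric: 29,445,560 BTU / 3412 = 8,630 kWh → × £0.197 = £1,700.11; + 5 × £14.94 standing = £1,774.81
Difference = |£1,022.11 − £1,774.81| = £752.70 ≈ £753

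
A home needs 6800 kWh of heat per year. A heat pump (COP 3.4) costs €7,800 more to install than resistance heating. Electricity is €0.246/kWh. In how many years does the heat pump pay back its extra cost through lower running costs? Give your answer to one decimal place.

Resistance: 6800 kWh × €0.246 = €1,672.80/yr
Heat pump: 6800 / 3.4 = 2000 kWh in → × €0.246 = €492.00/yr
Annual savings = €1,180.80
Payback = €7,800 / €1,180.80 = 6.61 years

6.6 years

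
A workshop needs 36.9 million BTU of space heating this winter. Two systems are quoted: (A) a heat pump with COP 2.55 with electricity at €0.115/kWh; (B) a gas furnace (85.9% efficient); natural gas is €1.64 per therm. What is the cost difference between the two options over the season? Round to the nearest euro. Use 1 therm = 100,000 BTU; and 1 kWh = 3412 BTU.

Heat load = 36.9 × 10⁶ BTU = 36,900,000 BTU
Gas: input = 36,900,000 / 0.859 = 42,956,927 BTU = 429.6 therm → 429.6 × €1.64 = €704.49
Heat pump: 36,900,000 BTU / 3412 = 10,810 kWh heat; / 2.55 = 4,241 kWh in → × €0.115 = €487.72
Difference = |€704.49 − €487.72| = €216.77 ≈ €217

€217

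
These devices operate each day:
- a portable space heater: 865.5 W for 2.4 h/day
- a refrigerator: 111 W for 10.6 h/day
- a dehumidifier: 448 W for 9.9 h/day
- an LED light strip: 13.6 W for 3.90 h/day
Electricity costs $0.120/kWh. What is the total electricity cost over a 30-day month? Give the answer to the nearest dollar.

$28

portable space heater: 865.5 W × 2.4 h × 30 d = 62,316 Wh = 62.32 kWh
refrigerator: 111 W × 10.6 h × 30 d = 35,298 Wh = 35.3 kWh
dehumidifier: 448 W × 9.9 h × 30 d = 133,056 Wh = 133.1 kWh
LED light strip: 13.6 W × 3.90 h × 30 d = 1,591 Wh = 1.591 kWh
Total energy = 62.32 + 35.3 + 133.1 + 1.591 = 232.3 kWh
Cost = 232.3 kWh × $0.120 = $27.87 ≈ $28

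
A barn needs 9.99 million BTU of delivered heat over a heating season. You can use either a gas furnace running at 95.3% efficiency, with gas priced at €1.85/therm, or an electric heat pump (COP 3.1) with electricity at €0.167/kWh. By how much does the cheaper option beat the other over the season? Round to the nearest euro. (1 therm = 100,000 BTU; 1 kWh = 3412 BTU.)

Heat load = 9.99 × 10⁶ BTU = 9,990,000 BTU
Gas: input = 9,990,000 / 0.953 = 10,482,686 BTU = 104.8 therm → 104.8 × €1.85 = €193.93
Heat pump: 9,990,000 BTU / 3412 = 2,928 kWh heat; / 3.1 = 944.5 kWh in → × €0.167 = €157.73
Difference = |€193.93 − €157.73| = €36.20 ≈ €36

€36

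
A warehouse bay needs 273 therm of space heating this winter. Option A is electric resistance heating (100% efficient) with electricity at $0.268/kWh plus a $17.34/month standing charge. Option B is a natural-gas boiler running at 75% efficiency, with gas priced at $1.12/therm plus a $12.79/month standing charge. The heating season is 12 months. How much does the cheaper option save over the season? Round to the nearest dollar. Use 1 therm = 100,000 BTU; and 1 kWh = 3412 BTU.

Heat load = 273 therm × 100,000 = 27,300,000 BTU
Gas: input = 27,300,000 / 0.75 = 36,400,000 BTU = 364 therm → 364 × $1.12 = $407.68; + 12 × $12.79 standing = $561.16
Electric: 27,300,000 BTU / 3412 = 8,001 kWh → × $0.268 = $2,144.31; + 12 × $17.34 standing = $2,352.39
Difference = |$561.16 − $2,352.39| = $1,791.23 ≈ $1791

$1791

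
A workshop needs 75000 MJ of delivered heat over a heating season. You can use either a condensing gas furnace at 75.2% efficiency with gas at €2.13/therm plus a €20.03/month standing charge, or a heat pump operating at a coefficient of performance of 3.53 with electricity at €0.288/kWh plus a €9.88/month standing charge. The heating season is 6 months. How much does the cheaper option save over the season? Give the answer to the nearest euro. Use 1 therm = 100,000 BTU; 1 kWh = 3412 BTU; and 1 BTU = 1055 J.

Heat load = 75000 MJ = 75,000,000,000 J / 1055 = 71,090,047 BTU
Gas: input = 71,090,047 / 0.752 = 94,534,637 BTU = 945.3 therm → 945.3 × €2.13 = €2,013.59; + 6 × €20.03 standing = €2,133.77
Heat pump: 71,090,047 BTU / 3412 = 20,840 kWh heat; / 3.53 = 5,902 kWh in → × €0.288 = €1,699.88; + 6 × €9.88 standing = €1,759.16
Difference = |€2,133.77 − €1,759.16| = €374.61 ≈ €375

€375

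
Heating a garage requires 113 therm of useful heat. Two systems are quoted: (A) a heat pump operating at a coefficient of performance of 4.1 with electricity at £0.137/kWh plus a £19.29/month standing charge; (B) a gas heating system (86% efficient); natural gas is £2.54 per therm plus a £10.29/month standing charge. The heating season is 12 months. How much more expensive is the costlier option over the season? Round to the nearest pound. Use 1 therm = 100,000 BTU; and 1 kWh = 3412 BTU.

Heat load = 113 therm × 100,000 = 11,300,000 BTU
Gas: input = 11,300,000 / 0.86 = 13,139,535 BTU = 131.4 therm → 131.4 × £2.54 = £333.74; + 12 × £10.29 standing = £457.22
Heat pump: 11,300,000 BTU / 3412 = 3,312 kWh heat; / 4.1 = 807.8 kWh in → × £0.137 = £110.66; + 12 × £19.29 standing = £342.14
Difference = |£457.22 − £342.14| = £115.08 ≈ £115

£115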